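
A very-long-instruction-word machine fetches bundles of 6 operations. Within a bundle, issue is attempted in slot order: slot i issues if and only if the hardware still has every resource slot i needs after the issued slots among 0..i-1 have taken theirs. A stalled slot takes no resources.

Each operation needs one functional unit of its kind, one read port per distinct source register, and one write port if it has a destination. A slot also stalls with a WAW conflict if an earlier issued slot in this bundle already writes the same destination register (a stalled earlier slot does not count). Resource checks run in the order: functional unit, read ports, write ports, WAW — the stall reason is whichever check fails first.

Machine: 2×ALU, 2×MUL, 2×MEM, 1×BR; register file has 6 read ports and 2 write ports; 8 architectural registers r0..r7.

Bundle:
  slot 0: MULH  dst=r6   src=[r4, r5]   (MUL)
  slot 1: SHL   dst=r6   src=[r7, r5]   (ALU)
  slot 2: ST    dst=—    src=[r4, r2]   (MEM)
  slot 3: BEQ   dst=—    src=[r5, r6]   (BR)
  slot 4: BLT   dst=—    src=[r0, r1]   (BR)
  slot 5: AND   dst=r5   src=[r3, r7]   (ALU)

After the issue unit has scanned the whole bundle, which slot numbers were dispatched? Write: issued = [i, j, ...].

[0] MUL needs rd=2 wr=1: ok; after: ALU=2 MUL=1 MEM=2 BR=1, R=4, W=1
[1] ALU needs rd=2 wr=1: WAW; after: ALU=2 MUL=1 MEM=2 BR=1, R=4, W=1
[2] MEM needs rd=2 wr=0: ok; after: ALU=2 MUL=1 MEM=1 BR=1, R=2, W=1
[3] BR needs rd=2 wr=0: ok; after: ALU=2 MUL=1 MEM=1 BR=0, R=0, W=1
[4] BR needs rd=2 wr=0: FU; after: ALU=2 MUL=1 MEM=1 BR=0, R=0, W=1
[5] ALU needs rd=2 wr=1: RD_PORT; after: ALU=2 MUL=1 MEM=1 BR=0, R=0, W=1

issued = [0, 2, 3]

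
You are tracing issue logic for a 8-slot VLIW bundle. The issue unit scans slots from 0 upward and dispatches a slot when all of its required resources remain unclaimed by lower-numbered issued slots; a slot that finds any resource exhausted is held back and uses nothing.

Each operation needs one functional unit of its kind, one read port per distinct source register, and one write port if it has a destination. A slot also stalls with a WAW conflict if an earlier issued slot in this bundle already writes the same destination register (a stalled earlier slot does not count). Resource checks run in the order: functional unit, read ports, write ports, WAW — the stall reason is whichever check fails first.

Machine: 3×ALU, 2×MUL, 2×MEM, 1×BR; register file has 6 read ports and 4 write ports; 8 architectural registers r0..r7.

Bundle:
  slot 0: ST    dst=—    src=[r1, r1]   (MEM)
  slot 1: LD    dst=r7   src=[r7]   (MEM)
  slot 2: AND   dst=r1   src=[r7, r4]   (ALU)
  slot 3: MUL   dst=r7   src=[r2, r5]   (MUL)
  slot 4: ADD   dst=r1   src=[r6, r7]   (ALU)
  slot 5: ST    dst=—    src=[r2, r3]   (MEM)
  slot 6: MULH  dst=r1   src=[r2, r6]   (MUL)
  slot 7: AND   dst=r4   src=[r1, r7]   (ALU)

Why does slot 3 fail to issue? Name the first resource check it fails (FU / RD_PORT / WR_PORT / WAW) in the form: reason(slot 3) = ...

(0) want 1×MEM +1rd +0wr — yes → AL3|MU2|ME1|BR1|rd5|wr4
(1) want 1×MEM +1rd +1wr — yes → AL3|MU2|ME0|BR1|rd4|wr3
(2) want 1×ALU +2rd +1wr — yes → AL2|MU2|ME0|BR1|rd2|wr2
(3) want 1×MUL +2rd +1wr — WAW → AL2|MU2|ME0|BR1|rd2|wr2
(4) want 1×ALU +2rd +1wr — WAW → AL2|MU2|ME0|BR1|rd2|wr2
(5) want 1×MEM +2rd +0wr — FU → AL2|MU2|ME0|BR1|rd2|wr2
(6) want 1×MUL +2rd +1wr — WAW → AL2|MU2|ME0|BR1|rd2|wr2
(7) want 1×ALU +2rd +1wr — yes → AL1|MU2|ME0|BR1|rd0|wr1

reason(slot 3) = WAW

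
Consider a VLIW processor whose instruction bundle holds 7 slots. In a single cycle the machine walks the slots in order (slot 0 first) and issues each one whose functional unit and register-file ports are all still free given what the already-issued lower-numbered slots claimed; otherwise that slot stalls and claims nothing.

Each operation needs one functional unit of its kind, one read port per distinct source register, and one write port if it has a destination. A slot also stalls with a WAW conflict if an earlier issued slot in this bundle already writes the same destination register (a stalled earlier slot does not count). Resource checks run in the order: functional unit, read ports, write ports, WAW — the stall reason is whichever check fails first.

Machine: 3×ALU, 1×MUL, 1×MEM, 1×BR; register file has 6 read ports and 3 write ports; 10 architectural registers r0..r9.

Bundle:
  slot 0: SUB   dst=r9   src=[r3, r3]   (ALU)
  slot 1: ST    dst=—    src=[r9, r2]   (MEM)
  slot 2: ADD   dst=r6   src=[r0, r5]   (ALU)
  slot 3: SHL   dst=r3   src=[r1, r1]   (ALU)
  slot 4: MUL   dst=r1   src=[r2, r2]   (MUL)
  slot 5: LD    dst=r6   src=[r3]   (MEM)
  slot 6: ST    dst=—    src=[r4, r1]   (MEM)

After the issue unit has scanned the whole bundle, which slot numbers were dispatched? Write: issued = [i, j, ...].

issued = [0, 1, 2, 3]

#0 ALU src=r3,r3 dispatched  <A:2 Mu:1 Ld:1 B:1 rd:5 wr:2>
#1 MEM src=r9,r2 dispatched  <A:2 Mu:1 Ld:0 B:1 rd:3 wr:2>
#2 ALU src=r0,r5 dispatched  <A:1 Mu:1 Ld:0 B:1 rd:1 wr:1>
#3 ALU src=r1,r1 dispatched  <A:0 Mu:1 Ld:0 B:1 rd:0 wr:0>
#4 MUL src=r2,r2 held:RD_PORT  <A:0 Mu:1 Ld:0 B:1 rd:0 wr:0>
#5 MEM src=r3 held:FU  <A:0 Mu:1 Ld:0 B:1 rd:0 wr:0>
#6 MEM src=r4,r1 held:FU  <A:0 Mu:1 Ld:0 B:1 rd:0 wr:0>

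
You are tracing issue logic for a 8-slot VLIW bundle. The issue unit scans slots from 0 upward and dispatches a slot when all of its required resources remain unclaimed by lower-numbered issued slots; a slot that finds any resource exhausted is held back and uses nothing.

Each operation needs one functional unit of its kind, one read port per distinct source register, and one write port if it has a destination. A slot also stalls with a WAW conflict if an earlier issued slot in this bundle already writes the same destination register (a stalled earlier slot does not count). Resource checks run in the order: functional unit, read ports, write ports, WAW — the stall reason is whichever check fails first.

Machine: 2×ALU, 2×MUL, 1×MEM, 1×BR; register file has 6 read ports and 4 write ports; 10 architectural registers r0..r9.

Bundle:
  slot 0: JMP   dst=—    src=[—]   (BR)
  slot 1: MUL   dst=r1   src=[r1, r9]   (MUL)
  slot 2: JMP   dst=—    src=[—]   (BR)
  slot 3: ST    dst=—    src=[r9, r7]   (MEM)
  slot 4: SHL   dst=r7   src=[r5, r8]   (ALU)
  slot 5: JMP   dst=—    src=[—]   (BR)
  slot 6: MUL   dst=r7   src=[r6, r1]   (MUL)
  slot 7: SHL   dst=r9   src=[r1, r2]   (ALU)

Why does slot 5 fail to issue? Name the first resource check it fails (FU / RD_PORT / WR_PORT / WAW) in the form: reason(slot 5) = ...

reason(slot 5) = FU

[0] BR needs rd=0 wr=0: ok; after: ALU=2 MUL=2 MEM=1 BR=0, R=6, W=4
[1] MUL needs rd=2 wr=1: ok; after: ALU=2 MUL=1 MEM=1 BR=0, R=4, W=3
[2] BR needs rd=0 wr=0: FU; after: ALU=2 MUL=1 MEM=1 BR=0, R=4, W=3
[3] MEM needs rd=2 wr=0: ok; after: ALU=2 MUL=1 MEM=0 BR=0, R=2, W=3
[4] ALU needs rd=2 wr=1: ok; after: ALU=1 MUL=1 MEM=0 BR=0, R=0, W=2
[5] BR needs rd=0 wr=0: FU; after: ALU=1 MUL=1 MEM=0 BR=0, R=0, W=2
[6] MUL needs rd=2 wr=1: RD_PORT; after: ALU=1 MUL=1 MEM=0 BR=0, R=0, W=2
[7] ALU needs rd=2 wr=1: RD_PORT; after: ALU=1 MUL=1 MEM=0 BR=0, R=0, W=2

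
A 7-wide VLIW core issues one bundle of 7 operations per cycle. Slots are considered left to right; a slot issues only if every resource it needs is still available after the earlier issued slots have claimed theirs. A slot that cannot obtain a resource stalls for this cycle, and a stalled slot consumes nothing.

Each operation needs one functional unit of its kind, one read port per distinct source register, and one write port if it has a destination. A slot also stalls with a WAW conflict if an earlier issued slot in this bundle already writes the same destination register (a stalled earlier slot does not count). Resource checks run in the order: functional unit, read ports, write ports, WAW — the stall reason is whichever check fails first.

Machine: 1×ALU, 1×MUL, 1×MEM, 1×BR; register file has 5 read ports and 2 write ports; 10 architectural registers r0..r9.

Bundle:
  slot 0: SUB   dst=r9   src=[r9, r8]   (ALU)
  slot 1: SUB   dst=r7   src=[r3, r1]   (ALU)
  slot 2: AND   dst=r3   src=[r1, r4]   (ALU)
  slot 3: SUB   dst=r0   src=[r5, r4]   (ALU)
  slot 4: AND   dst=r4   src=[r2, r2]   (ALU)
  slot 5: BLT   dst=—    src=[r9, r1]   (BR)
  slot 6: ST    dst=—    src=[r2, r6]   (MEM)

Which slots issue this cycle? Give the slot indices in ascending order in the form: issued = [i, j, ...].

issued = [0, 5]

  0. ALU→r9 ⇒ go  {0A/1Mu/1Ld/1B | 3r 1w}
  1. ALU→r7 ⇒ no(FU)  {0A/1Mu/1Ld/1B | 3r 1w}
  2. ALU→r3 ⇒ no(FU)  {0A/1Mu/1Ld/1B | 3r 1w}
  3. ALU→r0 ⇒ no(FU)  {0A/1Mu/1Ld/1B | 3r 1w}
  4. ALU→r4 ⇒ no(FU)  {0A/1Mu/1Ld/1B | 3r 1w}
  5. BR ⇒ go  {0A/1Mu/1Ld/0B | 1r 1w}
  6. MEM ⇒ no(RD_PORT)  {0A/1Mu/1Ld/0B | 1r 1w}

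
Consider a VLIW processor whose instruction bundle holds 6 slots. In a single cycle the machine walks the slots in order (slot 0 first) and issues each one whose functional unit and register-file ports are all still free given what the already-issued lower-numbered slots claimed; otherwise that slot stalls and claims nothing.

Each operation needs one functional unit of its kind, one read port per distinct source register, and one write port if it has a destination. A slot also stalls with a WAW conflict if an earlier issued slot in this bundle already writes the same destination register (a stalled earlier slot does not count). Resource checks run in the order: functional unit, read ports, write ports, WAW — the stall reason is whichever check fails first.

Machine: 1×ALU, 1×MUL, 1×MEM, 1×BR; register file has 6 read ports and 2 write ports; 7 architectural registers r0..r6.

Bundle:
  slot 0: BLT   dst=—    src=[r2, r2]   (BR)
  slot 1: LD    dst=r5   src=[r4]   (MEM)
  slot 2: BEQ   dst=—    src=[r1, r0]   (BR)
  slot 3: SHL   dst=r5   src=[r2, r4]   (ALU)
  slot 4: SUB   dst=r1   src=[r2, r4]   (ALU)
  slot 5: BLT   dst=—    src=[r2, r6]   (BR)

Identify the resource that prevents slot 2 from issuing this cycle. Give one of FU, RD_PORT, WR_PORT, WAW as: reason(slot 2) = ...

[0] BR needs rd=1 wr=0: ok; after: ALU=1 MUL=1 MEM=1 BR=0, R=5, W=2
[1] MEM needs rd=1 wr=1: ok; after: ALU=1 MUL=1 MEM=0 BR=0, R=4, W=1
[2] BR needs rd=2 wr=0: FU; after: ALU=1 MUL=1 MEM=0 BR=0, R=4, W=1
[3] ALU needs rd=2 wr=1: WAW; after: ALU=1 MUL=1 MEM=0 BR=0, R=4, W=1
[4] ALU needs rd=2 wr=1: ok; after: ALU=0 MUL=1 MEM=0 BR=0, R=2, W=0
[5] BR needs rd=2 wr=0: FU; after: ALU=0 MUL=1 MEM=0 BR=0, R=2, W=0

reason(slot 2) = FU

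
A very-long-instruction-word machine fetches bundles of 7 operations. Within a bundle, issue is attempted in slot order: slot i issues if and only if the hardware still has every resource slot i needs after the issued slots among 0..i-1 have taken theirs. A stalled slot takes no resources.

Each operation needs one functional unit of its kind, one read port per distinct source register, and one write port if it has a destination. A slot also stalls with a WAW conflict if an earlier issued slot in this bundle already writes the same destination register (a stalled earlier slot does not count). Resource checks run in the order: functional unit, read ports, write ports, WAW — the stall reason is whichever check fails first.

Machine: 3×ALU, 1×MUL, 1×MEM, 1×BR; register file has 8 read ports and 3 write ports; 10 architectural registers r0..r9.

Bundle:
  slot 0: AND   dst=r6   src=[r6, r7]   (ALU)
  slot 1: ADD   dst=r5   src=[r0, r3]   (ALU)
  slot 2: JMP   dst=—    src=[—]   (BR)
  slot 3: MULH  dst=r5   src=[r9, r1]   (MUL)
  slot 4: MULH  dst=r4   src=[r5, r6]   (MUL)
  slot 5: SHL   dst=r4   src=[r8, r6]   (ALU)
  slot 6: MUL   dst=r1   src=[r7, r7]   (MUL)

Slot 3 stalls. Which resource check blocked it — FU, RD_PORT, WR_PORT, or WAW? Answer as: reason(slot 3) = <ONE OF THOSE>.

slot 0 (ALU): ISSUE — free A2,Mu1,Ld1,B1 rp6 wp2
slot 1 (ALU): ISSUE — free A1,Mu1,Ld1,B1 rp4 wp1
slot 2 (BR): ISSUE — free A1,Mu1,Ld1,B0 rp4 wp1
slot 3 (MUL): stall WAW — free A1,Mu1,Ld1,B0 rp4 wp1
slot 4 (MUL): ISSUE — free A1,Mu0,Ld1,B0 rp2 wp0
slot 5 (ALU): stall WR_PORT — free A1,Mu0,Ld1,B0 rp2 wp0
slot 6 (MUL): stall FU — free A1,Mu0,Ld1,B0 rp2 wp0

reason(slot 3) = WAW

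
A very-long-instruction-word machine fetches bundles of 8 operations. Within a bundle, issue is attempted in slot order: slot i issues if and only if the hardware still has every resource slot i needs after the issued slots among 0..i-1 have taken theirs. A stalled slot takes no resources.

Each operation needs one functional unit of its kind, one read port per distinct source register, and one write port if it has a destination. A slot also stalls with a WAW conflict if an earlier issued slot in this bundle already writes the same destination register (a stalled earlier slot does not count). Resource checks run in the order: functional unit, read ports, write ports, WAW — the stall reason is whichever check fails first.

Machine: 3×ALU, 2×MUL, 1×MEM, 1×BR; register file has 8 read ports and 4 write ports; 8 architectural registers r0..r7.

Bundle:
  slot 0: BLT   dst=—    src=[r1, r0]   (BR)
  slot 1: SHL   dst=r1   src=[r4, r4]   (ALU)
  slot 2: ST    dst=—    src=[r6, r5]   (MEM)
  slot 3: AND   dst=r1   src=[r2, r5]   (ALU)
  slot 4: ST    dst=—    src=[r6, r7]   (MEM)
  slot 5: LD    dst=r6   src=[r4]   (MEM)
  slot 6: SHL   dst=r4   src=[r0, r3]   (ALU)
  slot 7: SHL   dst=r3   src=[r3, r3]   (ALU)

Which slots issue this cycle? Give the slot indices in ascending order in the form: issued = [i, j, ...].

slot 0 (BR): ISSUE — free A3,Mu2,Ld1,B0 rp6 wp4
slot 1 (ALU): ISSUE — free A2,Mu2,Ld1,B0 rp5 wp3
slot 2 (MEM): ISSUE — free A2,Mu2,Ld0,B0 rp3 wp3
slot 3 (ALU): stall WAW — free A2,Mu2,Ld0,B0 rp3 wp3
slot 4 (MEM): stall FU — free A2,Mu2,Ld0,B0 rp3 wp3
slot 5 (MEM): stall FU — free A2,Mu2,Ld0,B0 rp3 wp3
slot 6 (ALU): ISSUE — free A1,Mu2,Ld0,B0 rp1 wp2
slot 7 (ALU): ISSUE — free A0,Mu2,Ld0,B0 rp0 wp1

issued = [0, 1, 2, 6, 7]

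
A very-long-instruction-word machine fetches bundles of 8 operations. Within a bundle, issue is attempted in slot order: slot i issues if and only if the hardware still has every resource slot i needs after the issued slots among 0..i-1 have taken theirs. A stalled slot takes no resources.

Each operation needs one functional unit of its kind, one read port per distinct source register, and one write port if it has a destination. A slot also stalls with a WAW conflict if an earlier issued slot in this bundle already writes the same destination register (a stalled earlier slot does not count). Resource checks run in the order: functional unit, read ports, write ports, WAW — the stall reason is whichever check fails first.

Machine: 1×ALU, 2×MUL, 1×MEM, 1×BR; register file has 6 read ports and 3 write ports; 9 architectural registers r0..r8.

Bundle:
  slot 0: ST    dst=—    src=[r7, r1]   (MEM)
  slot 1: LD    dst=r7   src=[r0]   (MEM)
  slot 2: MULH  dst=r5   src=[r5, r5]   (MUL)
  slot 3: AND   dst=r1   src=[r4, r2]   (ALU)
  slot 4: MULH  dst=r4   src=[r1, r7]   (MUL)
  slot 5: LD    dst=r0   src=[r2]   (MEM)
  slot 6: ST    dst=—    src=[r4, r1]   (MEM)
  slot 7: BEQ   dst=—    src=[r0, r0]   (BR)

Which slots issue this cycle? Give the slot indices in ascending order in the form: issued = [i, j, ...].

#0 MEM src=r7,r1 dispatched  <A:1 Mu:2 Ld:0 B:1 rd:4 wr:3>
#1 MEM src=r0 held:FU  <A:1 Mu:2 Ld:0 B:1 rd:4 wr:3>
#2 MUL src=r5,r5 dispatched  <A:1 Mu:1 Ld:0 B:1 rd:3 wr:2>
#3 ALU src=r4,r2 dispatched  <A:0 Mu:1 Ld:0 B:1 rd:1 wr:1>
#4 MUL src=r1,r7 held:RD_PORT  <A:0 Mu:1 Ld:0 B:1 rd:1 wr:1>
#5 MEM src=r2 held:FU  <A:0 Mu:1 Ld:0 B:1 rd:1 wr:1>
#6 MEM src=r4,r1 held:FU  <A:0 Mu:1 Ld:0 B:1 rd:1 wr:1>
#7 BR src=r0,r0 dispatched  <A:0 Mu:1 Ld:0 B:0 rd:0 wr:1>

issued = [0, 2, 3, 7]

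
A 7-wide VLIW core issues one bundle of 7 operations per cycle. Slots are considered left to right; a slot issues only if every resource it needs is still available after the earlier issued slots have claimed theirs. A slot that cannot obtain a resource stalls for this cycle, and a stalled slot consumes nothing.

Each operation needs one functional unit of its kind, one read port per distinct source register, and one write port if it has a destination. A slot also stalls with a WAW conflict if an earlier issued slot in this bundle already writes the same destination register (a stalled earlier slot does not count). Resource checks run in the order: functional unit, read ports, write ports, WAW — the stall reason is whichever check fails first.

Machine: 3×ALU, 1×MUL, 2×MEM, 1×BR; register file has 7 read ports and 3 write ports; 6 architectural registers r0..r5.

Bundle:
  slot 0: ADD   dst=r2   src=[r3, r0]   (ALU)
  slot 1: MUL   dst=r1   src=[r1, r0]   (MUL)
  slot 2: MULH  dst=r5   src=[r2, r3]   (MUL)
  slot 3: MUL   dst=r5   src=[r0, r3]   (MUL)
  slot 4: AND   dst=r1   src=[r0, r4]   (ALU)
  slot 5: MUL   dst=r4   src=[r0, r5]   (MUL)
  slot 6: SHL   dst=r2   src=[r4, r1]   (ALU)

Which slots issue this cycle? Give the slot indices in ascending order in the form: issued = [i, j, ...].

issued = [0, 1]

  0. ALU→r2 ⇒ go  {2A/1Mu/2Ld/1B | 5r 2w}
  1. MUL→r1 ⇒ go  {2A/0Mu/2Ld/1B | 3r 1w}
  2. MUL→r5 ⇒ no(FU)  {2A/0Mu/2Ld/1B | 3r 1w}
  3. MUL→r5 ⇒ no(FU)  {2A/0Mu/2Ld/1B | 3r 1w}
  4. ALU→r1 ⇒ no(WAW)  {2A/0Mu/2Ld/1B | 3r 1w}
  5. MUL→r4 ⇒ no(FU)  {2A/0Mu/2Ld/1B | 3r 1w}
  6. ALU→r2 ⇒ no(WAW)  {2A/0Mu/2Ld/1B | 3r 1w}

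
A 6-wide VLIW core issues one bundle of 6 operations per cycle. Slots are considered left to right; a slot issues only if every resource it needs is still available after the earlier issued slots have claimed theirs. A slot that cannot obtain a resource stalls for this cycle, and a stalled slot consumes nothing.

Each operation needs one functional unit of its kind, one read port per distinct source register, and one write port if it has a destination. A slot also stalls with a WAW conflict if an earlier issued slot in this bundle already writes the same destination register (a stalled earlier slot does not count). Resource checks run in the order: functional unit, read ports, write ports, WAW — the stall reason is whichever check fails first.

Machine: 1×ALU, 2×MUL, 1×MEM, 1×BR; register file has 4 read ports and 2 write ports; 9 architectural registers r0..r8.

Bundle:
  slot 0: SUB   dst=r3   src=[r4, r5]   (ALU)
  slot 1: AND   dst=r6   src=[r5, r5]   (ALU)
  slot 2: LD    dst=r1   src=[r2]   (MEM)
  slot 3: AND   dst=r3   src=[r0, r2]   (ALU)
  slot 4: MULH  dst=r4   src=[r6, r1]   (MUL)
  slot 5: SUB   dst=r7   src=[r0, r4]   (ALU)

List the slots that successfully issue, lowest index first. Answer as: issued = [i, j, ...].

#0 ALU src=r4,r5 dispatched  <A:0 Mu:2 Ld:1 B:1 rd:2 wr:1>
#1 ALU src=r5,r5 held:FU  <A:0 Mu:2 Ld:1 B:1 rd:2 wr:1>
#2 MEM src=r2 dispatched  <A:0 Mu:2 Ld:0 B:1 rd:1 wr:0>
#3 ALU src=r0,r2 held:FU  <A:0 Mu:2 Ld:0 B:1 rd:1 wr:0>
#4 MUL src=r6,r1 held:RD_PORT  <A:0 Mu:2 Ld:0 B:1 rd:1 wr:0>
#5 ALU src=r0,r4 held:FU  <A:0 Mu:2 Ld:0 B:1 rd:1 wr:0>

issued = [0, 2]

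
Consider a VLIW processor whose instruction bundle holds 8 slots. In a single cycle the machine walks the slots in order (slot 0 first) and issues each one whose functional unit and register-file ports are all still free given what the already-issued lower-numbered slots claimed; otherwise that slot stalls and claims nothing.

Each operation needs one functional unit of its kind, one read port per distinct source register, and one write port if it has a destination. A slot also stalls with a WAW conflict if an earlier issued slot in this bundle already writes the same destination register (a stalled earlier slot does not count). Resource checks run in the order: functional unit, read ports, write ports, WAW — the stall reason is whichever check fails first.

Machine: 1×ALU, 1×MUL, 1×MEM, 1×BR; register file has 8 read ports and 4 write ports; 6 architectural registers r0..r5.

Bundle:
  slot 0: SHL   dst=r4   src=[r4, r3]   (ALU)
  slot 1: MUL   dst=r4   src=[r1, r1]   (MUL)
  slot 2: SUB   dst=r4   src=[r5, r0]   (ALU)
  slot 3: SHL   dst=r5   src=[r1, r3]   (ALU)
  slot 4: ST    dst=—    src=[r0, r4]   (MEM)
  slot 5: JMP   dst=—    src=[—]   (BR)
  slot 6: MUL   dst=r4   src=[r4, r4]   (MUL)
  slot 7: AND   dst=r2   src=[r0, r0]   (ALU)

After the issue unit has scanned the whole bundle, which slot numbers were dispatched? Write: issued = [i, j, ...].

issued = [0, 4, 5]

slot 0 (ALU): ISSUE — free A0,Mu1,Ld1,B1 rp6 wp3
slot 1 (MUL): stall WAW — free A0,Mu1,Ld1,B1 rp6 wp3
slot 2 (ALU): stall FU — free A0,Mu1,Ld1,B1 rp6 wp3
slot 3 (ALU): stall FU — free A0,Mu1,Ld1,B1 rp6 wp3
slot 4 (MEM): ISSUE — free A0,Mu1,Ld0,B1 rp4 wp3
slot 5 (BR): ISSUE — free A0,Mu1,Ld0,B0 rp4 wp3
slot 6 (MUL): stall WAW — free A0,Mu1,Ld0,B0 rp4 wp3
slot 7 (ALU): stall FU — free A0,Mu1,Ld0,B0 rp4 wp3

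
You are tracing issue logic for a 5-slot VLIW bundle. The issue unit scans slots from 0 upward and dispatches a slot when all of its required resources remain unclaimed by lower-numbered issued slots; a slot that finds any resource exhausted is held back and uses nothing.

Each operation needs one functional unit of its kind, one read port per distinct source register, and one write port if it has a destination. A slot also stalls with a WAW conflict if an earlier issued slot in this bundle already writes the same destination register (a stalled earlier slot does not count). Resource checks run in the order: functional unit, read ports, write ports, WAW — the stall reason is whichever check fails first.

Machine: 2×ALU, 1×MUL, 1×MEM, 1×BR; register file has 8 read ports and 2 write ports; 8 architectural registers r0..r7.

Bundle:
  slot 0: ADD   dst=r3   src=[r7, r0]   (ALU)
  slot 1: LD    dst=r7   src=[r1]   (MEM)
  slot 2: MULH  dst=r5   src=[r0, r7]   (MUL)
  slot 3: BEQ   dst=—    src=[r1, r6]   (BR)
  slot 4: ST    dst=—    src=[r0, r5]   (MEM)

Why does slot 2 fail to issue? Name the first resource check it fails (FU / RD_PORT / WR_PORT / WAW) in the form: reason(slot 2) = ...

[0] ALU needs rd=2 wr=1: ok; after: ALU=1 MUL=1 MEM=1 BR=1, R=6, W=1
[1] MEM needs rd=1 wr=1: ok; after: ALU=1 MUL=1 MEM=0 BR=1, R=5, W=0
[2] MUL needs rd=2 wr=1: WR_PORT; after: ALU=1 MUL=1 MEM=0 BR=1, R=5, W=0
[3] BR needs rd=2 wr=0: ok; after: ALU=1 MUL=1 MEM=0 BR=0, R=3, W=0
[4] MEM needs rd=2 wr=0: FU; after: ALU=1 MUL=1 MEM=0 BR=0, R=3, W=0

reason(slot 2) = WR_PORT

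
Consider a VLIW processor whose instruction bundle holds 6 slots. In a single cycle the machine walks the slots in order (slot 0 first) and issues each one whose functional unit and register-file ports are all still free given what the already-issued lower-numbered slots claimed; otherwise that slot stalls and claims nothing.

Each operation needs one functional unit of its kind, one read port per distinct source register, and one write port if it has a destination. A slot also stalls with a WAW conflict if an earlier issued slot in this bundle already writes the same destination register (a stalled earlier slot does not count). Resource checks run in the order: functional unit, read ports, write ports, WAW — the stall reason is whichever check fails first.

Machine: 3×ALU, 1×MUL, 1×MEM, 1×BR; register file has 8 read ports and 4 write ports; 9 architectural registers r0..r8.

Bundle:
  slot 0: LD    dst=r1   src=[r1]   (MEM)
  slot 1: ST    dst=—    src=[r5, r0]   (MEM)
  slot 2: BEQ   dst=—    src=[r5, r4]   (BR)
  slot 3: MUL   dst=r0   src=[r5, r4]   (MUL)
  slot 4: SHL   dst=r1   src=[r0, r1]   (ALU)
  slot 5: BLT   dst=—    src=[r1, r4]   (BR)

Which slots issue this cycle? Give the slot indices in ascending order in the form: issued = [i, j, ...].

issued = [0, 2, 3]

(0) want 1×MEM +1rd +1wr — yes → AL3|MU1|ME0|BR1|rd7|wr3
(1) want 1×MEM +2rd +0wr — FU → AL3|MU1|ME0|BR1|rd7|wr3
(2) want 1×BR +2rd +0wr — yes → AL3|MU1|ME0|BR0|rd5|wr3
(3) want 1×MUL +2rd +1wr — yes → AL3|MU0|ME0|BR0|rd3|wr2
(4) want 1×ALU +2rd +1wr — WAW → AL3|MU0|ME0|BR0|rd3|wr2
(5) want 1×BR +2rd +0wr — FU → AL3|MU0|ME0|BR0|rd3|wr2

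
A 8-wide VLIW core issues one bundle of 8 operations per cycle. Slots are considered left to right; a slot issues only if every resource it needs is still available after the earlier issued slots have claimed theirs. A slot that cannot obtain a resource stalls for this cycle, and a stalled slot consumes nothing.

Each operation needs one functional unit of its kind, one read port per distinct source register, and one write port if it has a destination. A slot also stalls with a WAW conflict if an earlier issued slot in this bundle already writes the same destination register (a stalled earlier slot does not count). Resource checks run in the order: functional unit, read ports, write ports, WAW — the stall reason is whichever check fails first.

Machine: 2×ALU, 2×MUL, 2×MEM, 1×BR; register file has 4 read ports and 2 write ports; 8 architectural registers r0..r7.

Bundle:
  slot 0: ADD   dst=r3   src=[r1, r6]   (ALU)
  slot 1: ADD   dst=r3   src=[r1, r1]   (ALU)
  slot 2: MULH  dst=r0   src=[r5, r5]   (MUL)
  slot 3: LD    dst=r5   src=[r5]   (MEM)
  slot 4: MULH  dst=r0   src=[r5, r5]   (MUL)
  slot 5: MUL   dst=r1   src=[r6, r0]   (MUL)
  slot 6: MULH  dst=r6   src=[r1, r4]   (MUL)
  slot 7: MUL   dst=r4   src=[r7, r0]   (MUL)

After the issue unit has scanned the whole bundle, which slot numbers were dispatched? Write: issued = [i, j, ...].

issued = [0, 2]

#0 ALU src=r1,r6 dispatched  <A:1 Mu:2 Ld:2 B:1 rd:2 wr:1>
#1 ALU src=r1,r1 held:WAW  <A:1 Mu:2 Ld:2 B:1 rd:2 wr:1>
#2 MUL src=r5,r5 dispatched  <A:1 Mu:1 Ld:2 B:1 rd:1 wr:0>
#3 MEM src=r5 held:WR_PORT  <A:1 Mu:1 Ld:2 B:1 rd:1 wr:0>
#4 MUL src=r5,r5 held:WR_PORT  <A:1 Mu:1 Ld:2 B:1 rd:1 wr:0>
#5 MUL src=r6,r0 held:RD_PORT  <A:1 Mu:1 Ld:2 B:1 rd:1 wr:0>
#6 MUL src=r1,r4 held:RD_PORT  <A:1 Mu:1 Ld:2 B:1 rd:1 wr:0>
#7 MUL src=r7,r0 held:RD_PORT  <A:1 Mu:1 Ld:2 B:1 rd:1 wr:0>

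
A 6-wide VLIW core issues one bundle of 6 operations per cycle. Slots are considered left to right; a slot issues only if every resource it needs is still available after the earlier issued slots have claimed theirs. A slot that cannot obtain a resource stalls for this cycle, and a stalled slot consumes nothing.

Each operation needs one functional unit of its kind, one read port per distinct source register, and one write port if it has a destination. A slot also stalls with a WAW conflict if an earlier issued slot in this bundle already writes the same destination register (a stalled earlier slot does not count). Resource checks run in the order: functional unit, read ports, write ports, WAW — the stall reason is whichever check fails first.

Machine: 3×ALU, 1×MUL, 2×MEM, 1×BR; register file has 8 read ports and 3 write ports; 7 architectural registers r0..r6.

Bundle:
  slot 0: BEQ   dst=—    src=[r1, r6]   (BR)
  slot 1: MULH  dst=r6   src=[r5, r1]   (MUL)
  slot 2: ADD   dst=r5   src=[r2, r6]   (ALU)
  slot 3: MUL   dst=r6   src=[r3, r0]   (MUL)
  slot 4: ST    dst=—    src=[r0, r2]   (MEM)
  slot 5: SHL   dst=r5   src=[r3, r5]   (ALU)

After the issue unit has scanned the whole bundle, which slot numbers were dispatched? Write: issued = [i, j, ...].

issued = [0, 1, 2, 4]

#0 BR src=r1,r6 dispatched  <A:3 Mu:1 Ld:2 B:0 rd:6 wr:3>
#1 MUL src=r5,r1 dispatched  <A:3 Mu:0 Ld:2 B:0 rd:4 wr:2>
#2 ALU src=r2,r6 dispatched  <A:2 Mu:0 Ld:2 B:0 rd:2 wr:1>
#3 MUL src=r3,r0 held:FU  <A:2 Mu:0 Ld:2 B:0 rd:2 wr:1>
#4 MEM src=r0,r2 dispatched  <A:2 Mu:0 Ld:1 B:0 rd:0 wr:1>
#5 ALU src=r3,r5 held:RD_PORT  <A:2 Mu:0 Ld:1 B:0 rd:0 wr:1>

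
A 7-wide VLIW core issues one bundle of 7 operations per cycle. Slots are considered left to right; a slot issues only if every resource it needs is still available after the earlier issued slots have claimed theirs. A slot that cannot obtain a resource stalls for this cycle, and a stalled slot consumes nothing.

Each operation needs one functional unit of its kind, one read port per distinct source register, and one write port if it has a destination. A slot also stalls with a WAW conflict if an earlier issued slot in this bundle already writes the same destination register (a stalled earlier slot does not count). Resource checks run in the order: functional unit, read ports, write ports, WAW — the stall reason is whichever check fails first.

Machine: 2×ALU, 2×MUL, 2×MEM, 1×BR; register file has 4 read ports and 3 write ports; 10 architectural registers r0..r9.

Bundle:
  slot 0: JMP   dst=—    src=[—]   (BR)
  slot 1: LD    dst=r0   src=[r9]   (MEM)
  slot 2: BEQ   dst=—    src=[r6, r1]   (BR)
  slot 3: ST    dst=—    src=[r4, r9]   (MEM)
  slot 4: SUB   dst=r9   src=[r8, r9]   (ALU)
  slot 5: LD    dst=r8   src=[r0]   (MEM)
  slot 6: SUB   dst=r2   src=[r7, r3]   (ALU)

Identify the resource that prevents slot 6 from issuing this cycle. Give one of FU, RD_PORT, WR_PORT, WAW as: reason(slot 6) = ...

reason(slot 6) = RD_PORT

#0 BR src=- dispatched  <A:2 Mu:2 Ld:2 B:0 rd:4 wr:3>
#1 MEM src=r9 dispatched  <A:2 Mu:2 Ld:1 B:0 rd:3 wr:2>
#2 BR src=r6,r1 held:FU  <A:2 Mu:2 Ld:1 B:0 rd:3 wr:2>
#3 MEM src=r4,r9 dispatched  <A:2 Mu:2 Ld:0 B:0 rd:1 wr:2>
#4 ALU src=r8,r9 held:RD_PORT  <A:2 Mu:2 Ld:0 B:0 rd:1 wr:2>
#5 MEM src=r0 held:FU  <A:2 Mu:2 Ld:0 B:0 rd:1 wr:2>
#6 ALU src=r7,r3 held:RD_PORT  <A:2 Mu:2 Ld:0 B:0 rd:1 wr:2>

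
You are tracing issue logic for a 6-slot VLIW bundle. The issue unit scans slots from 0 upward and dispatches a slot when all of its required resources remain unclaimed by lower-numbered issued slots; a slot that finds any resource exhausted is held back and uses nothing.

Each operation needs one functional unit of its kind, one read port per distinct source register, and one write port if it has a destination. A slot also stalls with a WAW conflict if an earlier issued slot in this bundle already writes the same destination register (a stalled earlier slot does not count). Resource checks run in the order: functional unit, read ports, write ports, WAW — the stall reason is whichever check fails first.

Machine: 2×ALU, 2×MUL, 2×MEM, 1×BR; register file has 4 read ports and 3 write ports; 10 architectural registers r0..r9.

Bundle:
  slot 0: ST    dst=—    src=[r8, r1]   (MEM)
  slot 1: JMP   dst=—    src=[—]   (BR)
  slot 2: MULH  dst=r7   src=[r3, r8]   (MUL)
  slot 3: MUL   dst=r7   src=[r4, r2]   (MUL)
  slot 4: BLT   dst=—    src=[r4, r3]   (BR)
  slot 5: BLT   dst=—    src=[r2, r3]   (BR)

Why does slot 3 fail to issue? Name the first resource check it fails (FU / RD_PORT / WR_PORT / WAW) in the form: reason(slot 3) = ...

reason(slot 3) = RD_PORT

[0] MEM needs rd=2 wr=0: ok; after: ALU=2 MUL=2 MEM=1 BR=1, R=2, W=3
[1] BR needs rd=0 wr=0: ok; after: ALU=2 MUL=2 MEM=1 BR=0, R=2, W=3
[2] MUL needs rd=2 wr=1: ok; after: ALU=2 MUL=1 MEM=1 BR=0, R=0, W=2
[3] MUL needs rd=2 wr=1: RD_PORT; after: ALU=2 MUL=1 MEM=1 BR=0, R=0, W=2
[4] BR needs rd=2 wr=0: FU; after: ALU=2 MUL=1 MEM=1 BR=0, R=0, W=2
[5] BR needs rd=2 wr=0: FU; after: ALU=2 MUL=1 MEM=1 BR=0, R=0, W=2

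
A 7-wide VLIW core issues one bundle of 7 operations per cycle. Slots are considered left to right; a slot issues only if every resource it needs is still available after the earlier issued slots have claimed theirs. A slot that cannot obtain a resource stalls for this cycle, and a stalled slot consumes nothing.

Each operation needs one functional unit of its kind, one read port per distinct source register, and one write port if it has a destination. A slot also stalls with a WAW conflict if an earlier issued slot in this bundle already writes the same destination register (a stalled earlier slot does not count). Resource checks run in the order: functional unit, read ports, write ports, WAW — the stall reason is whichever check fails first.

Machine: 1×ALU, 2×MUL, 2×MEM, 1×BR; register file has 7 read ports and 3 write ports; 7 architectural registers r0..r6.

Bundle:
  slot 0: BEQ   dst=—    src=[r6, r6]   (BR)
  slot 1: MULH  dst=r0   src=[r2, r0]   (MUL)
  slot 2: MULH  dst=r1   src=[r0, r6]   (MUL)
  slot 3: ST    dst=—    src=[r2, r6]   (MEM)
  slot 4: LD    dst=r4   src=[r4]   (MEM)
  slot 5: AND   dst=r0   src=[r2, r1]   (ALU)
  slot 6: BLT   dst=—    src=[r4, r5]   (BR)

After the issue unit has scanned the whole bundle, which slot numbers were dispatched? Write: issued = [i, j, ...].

issued = [0, 1, 2, 3]

[0] BR needs rd=1 wr=0: ok; after: ALU=1 MUL=2 MEM=2 BR=0, R=6, W=3
[1] MUL needs rd=2 wr=1: ok; after: ALU=1 MUL=1 MEM=2 BR=0, R=4, W=2
[2] MUL needs rd=2 wr=1: ok; after: ALU=1 MUL=0 MEM=2 BR=0, R=2, W=1
[3] MEM needs rd=2 wr=0: ok; after: ALU=1 MUL=0 MEM=1 BR=0, R=0, W=1
[4] MEM needs rd=1 wr=1: RD_PORT; after: ALU=1 MUL=0 MEM=1 BR=0, R=0, W=1
[5] ALU needs rd=2 wr=1: RD_PORT; after: ALU=1 MUL=0 MEM=1 BR=0, R=0, W=1
[6] BR needs rd=2 wr=0: FU; after: ALU=1 MUL=0 MEM=1 BR=0, R=0, W=1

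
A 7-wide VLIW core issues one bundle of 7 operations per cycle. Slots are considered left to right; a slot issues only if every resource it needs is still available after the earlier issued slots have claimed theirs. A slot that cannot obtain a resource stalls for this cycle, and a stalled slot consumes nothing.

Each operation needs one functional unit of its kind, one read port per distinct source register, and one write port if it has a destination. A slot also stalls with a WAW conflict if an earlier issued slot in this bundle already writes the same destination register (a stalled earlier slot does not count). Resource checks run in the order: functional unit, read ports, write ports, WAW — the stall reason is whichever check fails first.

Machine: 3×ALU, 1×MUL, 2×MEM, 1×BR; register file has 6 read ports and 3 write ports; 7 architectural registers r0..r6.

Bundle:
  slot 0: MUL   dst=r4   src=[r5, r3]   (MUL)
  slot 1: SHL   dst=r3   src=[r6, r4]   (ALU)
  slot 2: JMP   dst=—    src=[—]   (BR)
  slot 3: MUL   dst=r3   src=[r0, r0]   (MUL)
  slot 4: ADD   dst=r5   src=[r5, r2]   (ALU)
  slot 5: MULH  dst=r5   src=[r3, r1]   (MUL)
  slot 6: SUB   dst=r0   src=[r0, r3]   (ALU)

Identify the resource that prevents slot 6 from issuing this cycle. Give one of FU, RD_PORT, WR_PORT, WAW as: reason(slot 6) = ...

reason(slot 6) = RD_PORT

#0 MUL src=r5,r3 dispatched  <A:3 Mu:0 Ld:2 B:1 rd:4 wr:2>
#1 ALU src=r6,r4 dispatched  <A:2 Mu:0 Ld:2 B:1 rd:2 wr:1>
#2 BR src=- dispatched  <A:2 Mu:0 Ld:2 B:0 rd:2 wr:1>
#3 MUL src=r0,r0 held:FU  <A:2 Mu:0 Ld:2 B:0 rd:2 wr:1>
#4 ALU src=r5,r2 dispatched  <A:1 Mu:0 Ld:2 B:0 rd:0 wr:0>
#5 MUL src=r3,r1 held:FU  <A:1 Mu:0 Ld:2 B:0 rd:0 wr:0>
#6 ALU src=r0,r3 held:RD_PORT  <A:1 Mu:0 Ld:2 B:0 rd:0 wr:0>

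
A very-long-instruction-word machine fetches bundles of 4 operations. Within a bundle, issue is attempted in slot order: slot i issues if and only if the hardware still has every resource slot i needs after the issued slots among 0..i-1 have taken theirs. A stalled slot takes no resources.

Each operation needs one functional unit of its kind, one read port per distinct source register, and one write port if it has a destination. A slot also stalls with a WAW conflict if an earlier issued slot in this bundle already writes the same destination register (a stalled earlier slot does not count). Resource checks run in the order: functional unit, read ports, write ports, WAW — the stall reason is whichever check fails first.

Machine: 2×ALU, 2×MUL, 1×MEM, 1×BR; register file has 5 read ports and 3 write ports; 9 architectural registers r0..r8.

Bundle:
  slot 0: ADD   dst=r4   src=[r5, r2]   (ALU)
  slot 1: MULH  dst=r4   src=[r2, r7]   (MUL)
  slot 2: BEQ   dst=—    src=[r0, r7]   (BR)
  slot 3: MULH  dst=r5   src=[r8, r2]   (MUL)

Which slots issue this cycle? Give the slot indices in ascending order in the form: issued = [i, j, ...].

  0. ALU→r4 ⇒ go  {1A/2Mu/1Ld/1B | 3r 2w}
  1. MUL→r4 ⇒ no(WAW)  {1A/2Mu/1Ld/1B | 3r 2w}
  2. BR ⇒ go  {1A/2Mu/1Ld/0B | 1r 2w}
  3. MUL→r5 ⇒ no(RD_PORT)  {1A/2Mu/1Ld/0B | 1r 2w}

issued = [0, 2]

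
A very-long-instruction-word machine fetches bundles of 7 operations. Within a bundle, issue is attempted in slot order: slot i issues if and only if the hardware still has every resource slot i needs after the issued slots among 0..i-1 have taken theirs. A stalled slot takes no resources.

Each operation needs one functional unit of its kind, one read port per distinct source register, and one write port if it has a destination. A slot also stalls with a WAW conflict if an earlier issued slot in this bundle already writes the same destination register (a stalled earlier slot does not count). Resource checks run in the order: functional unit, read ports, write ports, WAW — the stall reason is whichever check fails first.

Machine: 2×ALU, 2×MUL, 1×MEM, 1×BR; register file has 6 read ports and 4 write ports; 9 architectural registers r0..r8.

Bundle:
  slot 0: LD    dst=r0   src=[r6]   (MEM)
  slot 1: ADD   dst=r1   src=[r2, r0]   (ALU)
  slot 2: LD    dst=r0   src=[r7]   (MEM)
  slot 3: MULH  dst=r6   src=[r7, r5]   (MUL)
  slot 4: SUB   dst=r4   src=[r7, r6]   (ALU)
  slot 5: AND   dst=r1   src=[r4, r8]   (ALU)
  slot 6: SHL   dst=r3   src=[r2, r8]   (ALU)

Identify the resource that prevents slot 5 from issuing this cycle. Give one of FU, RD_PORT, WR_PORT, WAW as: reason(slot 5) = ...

reason(slot 5) = RD_PORT

[0] MEM needs rd=1 wr=1: ok; after: ALU=2 MUL=2 MEM=0 BR=1, R=5, W=3
[1] ALU needs rd=2 wr=1: ok; after: ALU=1 MUL=2 MEM=0 BR=1, R=3, W=2
[2] MEM needs rd=1 wr=1: FU; after: ALU=1 MUL=2 MEM=0 BR=1, R=3, W=2
[3] MUL needs rd=2 wr=1: ok; after: ALU=1 MUL=1 MEM=0 BR=1, R=1, W=1
[4] ALU needs rd=2 wr=1: RD_PORT; after: ALU=1 MUL=1 MEM=0 BR=1, R=1, W=1
[5] ALU needs rd=2 wr=1: RD_PORT; after: ALU=1 MUL=1 MEM=0 BR=1, R=1, W=1
[6] ALU needs rd=2 wr=1: RD_PORT; after: ALU=1 MUL=1 MEM=0 BR=1, R=1, W=1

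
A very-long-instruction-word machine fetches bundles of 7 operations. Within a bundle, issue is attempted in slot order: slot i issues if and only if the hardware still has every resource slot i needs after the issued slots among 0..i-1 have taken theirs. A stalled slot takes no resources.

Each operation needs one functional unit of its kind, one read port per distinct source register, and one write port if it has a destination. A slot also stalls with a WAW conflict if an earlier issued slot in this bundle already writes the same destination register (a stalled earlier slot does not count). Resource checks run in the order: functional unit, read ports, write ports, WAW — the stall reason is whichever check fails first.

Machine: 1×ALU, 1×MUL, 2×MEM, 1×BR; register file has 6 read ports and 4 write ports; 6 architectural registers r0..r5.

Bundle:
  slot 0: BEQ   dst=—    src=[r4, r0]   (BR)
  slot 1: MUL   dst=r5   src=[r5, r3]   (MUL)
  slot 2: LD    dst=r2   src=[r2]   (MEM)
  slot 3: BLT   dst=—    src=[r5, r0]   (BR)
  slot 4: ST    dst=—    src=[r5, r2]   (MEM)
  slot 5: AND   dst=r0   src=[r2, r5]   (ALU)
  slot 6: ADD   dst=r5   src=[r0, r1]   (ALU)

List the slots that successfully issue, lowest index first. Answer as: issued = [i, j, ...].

issued = [0, 1, 2]

#0 BR src=r4,r0 dispatched  <A:1 Mu:1 Ld:2 B:0 rd:4 wr:4>
#1 MUL src=r5,r3 dispatched  <A:1 Mu:0 Ld:2 B:0 rd:2 wr:3>
#2 MEM src=r2 dispatched  <A:1 Mu:0 Ld:1 B:0 rd:1 wr:2>
#3 BR src=r5,r0 held:FU  <A:1 Mu:0 Ld:1 B:0 rd:1 wr:2>
#4 MEM src=r5,r2 held:RD_PORT  <A:1 Mu:0 Ld:1 B:0 rd:1 wr:2>
#5 ALU src=r2,r5 held:RD_PORT  <A:1 Mu:0 Ld:1 B:0 rd:1 wr:2>
#6 ALU src=r0,r1 held:RD_PORT  <A:1 Mu:0 Ld:1 B:0 rd:1 wr:2>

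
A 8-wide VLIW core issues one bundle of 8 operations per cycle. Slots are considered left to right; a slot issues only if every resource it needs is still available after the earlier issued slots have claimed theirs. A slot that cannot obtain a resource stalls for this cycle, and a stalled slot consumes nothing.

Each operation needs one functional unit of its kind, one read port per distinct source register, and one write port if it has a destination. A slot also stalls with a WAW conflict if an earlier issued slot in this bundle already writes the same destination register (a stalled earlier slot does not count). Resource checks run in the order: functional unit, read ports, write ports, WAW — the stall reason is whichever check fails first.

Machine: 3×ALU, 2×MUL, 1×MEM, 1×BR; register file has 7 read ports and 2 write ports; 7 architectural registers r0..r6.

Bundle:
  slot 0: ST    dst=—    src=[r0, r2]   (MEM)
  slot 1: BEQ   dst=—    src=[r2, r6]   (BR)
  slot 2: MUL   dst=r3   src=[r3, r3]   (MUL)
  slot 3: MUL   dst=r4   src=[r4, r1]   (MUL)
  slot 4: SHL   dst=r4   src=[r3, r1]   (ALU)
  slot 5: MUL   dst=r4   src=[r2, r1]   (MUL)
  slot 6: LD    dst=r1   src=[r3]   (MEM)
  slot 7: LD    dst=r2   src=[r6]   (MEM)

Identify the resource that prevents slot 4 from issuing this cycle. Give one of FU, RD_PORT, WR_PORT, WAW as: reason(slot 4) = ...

reason(slot 4) = RD_PORT

#0 MEM src=r0,r2 dispatched  <A:3 Mu:2 Ld:0 B:1 rd:5 wr:2>
#1 BR src=r2,r6 dispatched  <A:3 Mu:2 Ld:0 B:0 rd:3 wr:2>
#2 MUL src=r3,r3 dispatched  <A:3 Mu:1 Ld:0 B:0 rd:2 wr:1>
#3 MUL src=r4,r1 dispatched  <A:3 Mu:0 Ld:0 B:0 rd:0 wr:0>
#4 ALU src=r3,r1 held:RD_PORT  <A:3 Mu:0 Ld:0 B:0 rd:0 wr:0>
#5 MUL src=r2,r1 held:FU  <A:3 Mu:0 Ld:0 B:0 rd:0 wr:0>
#6 MEM src=r3 held:FU  <A:3 Mu:0 Ld:0 B:0 rd:0 wr:0>
#7 MEM src=r6 held:FU  <A:3 Mu:0 Ld:0 B:0 rd:0 wr:0>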